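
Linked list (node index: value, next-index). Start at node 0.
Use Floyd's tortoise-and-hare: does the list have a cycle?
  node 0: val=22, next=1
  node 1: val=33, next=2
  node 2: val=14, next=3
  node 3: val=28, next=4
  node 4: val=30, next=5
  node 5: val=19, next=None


Floyd's tortoise (slow, +1) and hare (fast, +2):
  init: slow=0, fast=0
  step 1: slow=1, fast=2
  step 2: slow=2, fast=4
  step 3: fast 4->5->None, no cycle

Cycle: no


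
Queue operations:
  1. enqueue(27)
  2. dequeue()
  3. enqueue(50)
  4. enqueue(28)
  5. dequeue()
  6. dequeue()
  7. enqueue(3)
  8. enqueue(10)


enqueue(27) -> [27]
dequeue()->27, []
enqueue(50) -> [50]
enqueue(28) -> [50, 28]
dequeue()->50, [28]
dequeue()->28, []
enqueue(3) -> [3]
enqueue(10) -> [3, 10]

Final queue: [3, 10]


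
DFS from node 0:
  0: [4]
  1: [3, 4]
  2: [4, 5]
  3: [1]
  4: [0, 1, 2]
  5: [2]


Visit 0, push [4]
Visit 4, push [2, 1]
Visit 1, push [3]
Visit 3, push []
Visit 2, push [5]
Visit 5, push []

DFS order: [0, 4, 1, 3, 2, 5]


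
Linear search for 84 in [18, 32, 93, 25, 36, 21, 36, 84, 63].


i=0: 18!=84
i=1: 32!=84
i=2: 93!=84
i=3: 25!=84
i=4: 36!=84
i=5: 21!=84
i=6: 36!=84
i=7: 84==84 found!

Found at 7, 8 comps


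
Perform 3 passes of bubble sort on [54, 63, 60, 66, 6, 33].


Initial: [54, 63, 60, 66, 6, 33]
Pass 1: [54, 60, 63, 6, 33, 66] (3 swaps)
Pass 2: [54, 60, 6, 33, 63, 66] (2 swaps)
Pass 3: [54, 6, 33, 60, 63, 66] (2 swaps)

After 3 passes: [54, 6, 33, 60, 63, 66]


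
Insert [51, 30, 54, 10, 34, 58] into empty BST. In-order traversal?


Insert 51: root
Insert 30: L from 51
Insert 54: R from 51
Insert 10: L from 51 -> L from 30
Insert 34: L from 51 -> R from 30
Insert 58: R from 51 -> R from 54

In-order: [10, 30, 34, 51, 54, 58]


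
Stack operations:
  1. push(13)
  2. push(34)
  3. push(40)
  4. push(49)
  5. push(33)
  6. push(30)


push(13) -> [13]
push(34) -> [13, 34]
push(40) -> [13, 34, 40]
push(49) -> [13, 34, 40, 49]
push(33) -> [13, 34, 40, 49, 33]
push(30) -> [13, 34, 40, 49, 33, 30]

Final stack: [13, 34, 40, 49, 33, 30]


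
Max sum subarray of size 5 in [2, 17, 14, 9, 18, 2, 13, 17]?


[0:5]: 60
[1:6]: 60
[2:7]: 56
[3:8]: 59

Max: 60 at [0:5]


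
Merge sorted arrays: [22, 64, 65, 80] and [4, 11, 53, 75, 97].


Take 4 from B
Take 11 from B
Take 22 from A
Take 53 from B
Take 64 from A
Take 65 from A
Take 75 from B
Take 80 from A

Merged: [4, 11, 22, 53, 64, 65, 75, 80, 97]


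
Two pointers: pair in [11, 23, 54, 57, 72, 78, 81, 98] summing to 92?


lo=0(11)+hi=7(98)=109
lo=0(11)+hi=6(81)=92

Yes: 11+81=92


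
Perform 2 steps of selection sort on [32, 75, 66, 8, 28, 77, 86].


Initial: [32, 75, 66, 8, 28, 77, 86]
Step 1: min=8 at 3
  Swap: [8, 75, 66, 32, 28, 77, 86]
Step 2: min=28 at 4
  Swap: [8, 28, 66, 32, 75, 77, 86]

After 2 steps: [8, 28, 66, 32, 75, 77, 86]


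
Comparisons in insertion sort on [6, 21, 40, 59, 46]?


Algorithm: insertion sort
Input: [6, 21, 40, 59, 46]
Sorted: [6, 21, 40, 46, 59]

5


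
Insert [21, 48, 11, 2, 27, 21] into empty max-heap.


Insert 21: [21]
Insert 48: [48, 21]
Insert 11: [48, 21, 11]
Insert 2: [48, 21, 11, 2]
Insert 27: [48, 27, 11, 2, 21]
Insert 21: [48, 27, 21, 2, 21, 11]

Final heap: [48, 27, 21, 2, 21, 11]


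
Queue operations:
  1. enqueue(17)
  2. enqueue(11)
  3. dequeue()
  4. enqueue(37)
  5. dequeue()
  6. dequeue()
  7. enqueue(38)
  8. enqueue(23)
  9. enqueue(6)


enqueue(17) -> [17]
enqueue(11) -> [17, 11]
dequeue()->17, [11]
enqueue(37) -> [11, 37]
dequeue()->11, [37]
dequeue()->37, []
enqueue(38) -> [38]
enqueue(23) -> [38, 23]
enqueue(6) -> [38, 23, 6]

Final queue: [38, 23, 6]


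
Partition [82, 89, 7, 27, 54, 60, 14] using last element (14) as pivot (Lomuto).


Pivot: 14
  7 <= 14: swap -> [7, 89, 82, 27, 54, 60, 14]
Place pivot at 1: [7, 14, 82, 27, 54, 60, 89]

Partitioned: [7, 14, 82, 27, 54, 60, 89]


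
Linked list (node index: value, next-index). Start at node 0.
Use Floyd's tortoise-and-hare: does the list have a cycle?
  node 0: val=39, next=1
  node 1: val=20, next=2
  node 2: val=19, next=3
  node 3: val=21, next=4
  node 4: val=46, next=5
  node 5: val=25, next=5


Floyd's tortoise (slow, +1) and hare (fast, +2):
  init: slow=0, fast=0
  step 1: slow=1, fast=2
  step 2: slow=2, fast=4
  step 3: slow=3, fast=5
  step 4: slow=4, fast=5
  step 5: slow=5, fast=5
  slow == fast at node 5: cycle detected

Cycle: yes


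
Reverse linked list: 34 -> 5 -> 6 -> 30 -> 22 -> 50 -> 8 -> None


Step 1: curr=34, set curr.next=prev(None) | reversed so far: 34
Step 2: curr=5, set curr.next=prev(34) | reversed so far: 5 -> 34
Step 3: curr=6, set curr.next=prev(5) | reversed so far: 6 -> 5 -> 34
Step 4: curr=30, set curr.next=prev(6) | reversed so far: 30 -> 6 -> 5 -> 34
Step 5: curr=22, set curr.next=prev(30) | reversed so far: 22 -> 30 -> 6 -> 5 -> 34
Step 6: curr=50, set curr.next=prev(22) | reversed so far: 50 -> 22 -> 30 -> 6 -> 5 -> 34
Step 7: curr=8, set curr.next=prev(50) | reversed so far: 8 -> 50 -> 22 -> 30 -> 6 -> 5 -> 34

8 -> 50 -> 22 -> 30 -> 6 -> 5 -> 34 -> None


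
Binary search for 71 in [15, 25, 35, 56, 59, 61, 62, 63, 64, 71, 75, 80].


Step 1: lo=0, hi=11, mid=5, val=61
Step 2: lo=6, hi=11, mid=8, val=64
Step 3: lo=9, hi=11, mid=10, val=75
Step 4: lo=9, hi=9, mid=9, val=71

Found at index 9


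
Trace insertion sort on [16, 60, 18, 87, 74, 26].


Initial: [16, 60, 18, 87, 74, 26]
Insert 60: [16, 60, 18, 87, 74, 26]
Insert 18: [16, 18, 60, 87, 74, 26]
Insert 87: [16, 18, 60, 87, 74, 26]
Insert 74: [16, 18, 60, 74, 87, 26]
Insert 26: [16, 18, 26, 60, 74, 87]

Sorted: [16, 18, 26, 60, 74, 87]


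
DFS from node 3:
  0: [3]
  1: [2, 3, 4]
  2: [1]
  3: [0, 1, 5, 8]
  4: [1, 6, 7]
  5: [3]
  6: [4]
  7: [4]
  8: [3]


Visit 3, push [8, 5, 1, 0]
Visit 0, push []
Visit 1, push [4, 2]
Visit 2, push []
Visit 4, push [7, 6]
Visit 6, push []
Visit 7, push []
Visit 5, push []
Visit 8, push []

DFS order: [3, 0, 1, 2, 4, 6, 7, 5, 8]


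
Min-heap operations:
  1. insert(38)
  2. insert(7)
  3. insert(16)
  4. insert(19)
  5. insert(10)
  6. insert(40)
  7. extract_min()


insert(38) -> [38]
insert(7) -> [7, 38]
insert(16) -> [7, 38, 16]
insert(19) -> [7, 19, 16, 38]
insert(10) -> [7, 10, 16, 38, 19]
insert(40) -> [7, 10, 16, 38, 19, 40]
extract_min()->7, [10, 19, 16, 38, 40]

Final heap: [10, 19, 16, 38, 40]


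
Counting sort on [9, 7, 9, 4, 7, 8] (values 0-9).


Input: [9, 7, 9, 4, 7, 8]
Counts: [0, 0, 0, 0, 1, 0, 0, 2, 1, 2]

Sorted: [4, 7, 7, 8, 9, 9]


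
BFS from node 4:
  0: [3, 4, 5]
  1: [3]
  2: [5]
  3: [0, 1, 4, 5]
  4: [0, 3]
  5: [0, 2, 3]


Visit 4, enqueue [0, 3]
Visit 0, enqueue [5]
Visit 3, enqueue [1]
Visit 5, enqueue [2]
Visit 1, enqueue []
Visit 2, enqueue []

BFS order: [4, 0, 3, 5, 1, 2]


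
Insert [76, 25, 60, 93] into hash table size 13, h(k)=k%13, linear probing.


Insert 76: h=11 -> slot 11
Insert 25: h=12 -> slot 12
Insert 60: h=8 -> slot 8
Insert 93: h=2 -> slot 2

Table: [None, None, 93, None, None, None, None, None, 60, None, None, 76, 25]


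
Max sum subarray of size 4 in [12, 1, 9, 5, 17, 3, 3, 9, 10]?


[0:4]: 27
[1:5]: 32
[2:6]: 34
[3:7]: 28
[4:8]: 32
[5:9]: 25

Max: 34 at [2:6]


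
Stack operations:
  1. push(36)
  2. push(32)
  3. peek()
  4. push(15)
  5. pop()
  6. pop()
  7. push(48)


push(36) -> [36]
push(32) -> [36, 32]
peek()->32
push(15) -> [36, 32, 15]
pop()->15, [36, 32]
pop()->32, [36]
push(48) -> [36, 48]

Final stack: [36, 48]


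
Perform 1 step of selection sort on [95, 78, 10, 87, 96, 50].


Initial: [95, 78, 10, 87, 96, 50]
Step 1: min=10 at 2
  Swap: [10, 78, 95, 87, 96, 50]

After 1 step: [10, 78, 95, 87, 96, 50]


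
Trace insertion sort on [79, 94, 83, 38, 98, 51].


Initial: [79, 94, 83, 38, 98, 51]
Insert 94: [79, 94, 83, 38, 98, 51]
Insert 83: [79, 83, 94, 38, 98, 51]
Insert 38: [38, 79, 83, 94, 98, 51]
Insert 98: [38, 79, 83, 94, 98, 51]
Insert 51: [38, 51, 79, 83, 94, 98]

Sorted: [38, 51, 79, 83, 94, 98]


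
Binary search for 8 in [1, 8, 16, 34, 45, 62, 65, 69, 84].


Step 1: lo=0, hi=8, mid=4, val=45
Step 2: lo=0, hi=3, mid=1, val=8

Found at index 1


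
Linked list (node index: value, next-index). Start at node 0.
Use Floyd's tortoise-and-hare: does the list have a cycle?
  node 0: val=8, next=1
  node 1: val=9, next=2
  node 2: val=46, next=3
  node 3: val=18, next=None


Floyd's tortoise (slow, +1) and hare (fast, +2):
  init: slow=0, fast=0
  step 1: slow=1, fast=2
  step 2: fast 2->3->None, no cycle

Cycle: no


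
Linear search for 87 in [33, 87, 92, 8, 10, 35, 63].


i=0: 33!=87
i=1: 87==87 found!

Found at 1, 2 comps


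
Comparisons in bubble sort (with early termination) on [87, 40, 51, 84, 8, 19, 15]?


Algorithm: bubble sort (with early termination)
Input: [87, 40, 51, 84, 8, 19, 15]
Sorted: [8, 15, 19, 40, 51, 84, 87]

21


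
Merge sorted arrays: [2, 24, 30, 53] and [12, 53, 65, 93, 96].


Take 2 from A
Take 12 from B
Take 24 from A
Take 30 from A
Take 53 from A

Merged: [2, 12, 24, 30, 53, 53, 65, 93, 96]


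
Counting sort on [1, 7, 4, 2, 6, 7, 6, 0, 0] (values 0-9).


Input: [1, 7, 4, 2, 6, 7, 6, 0, 0]
Counts: [2, 1, 1, 0, 1, 0, 2, 2, 0, 0]

Sorted: [0, 0, 1, 2, 4, 6, 6, 7, 7]


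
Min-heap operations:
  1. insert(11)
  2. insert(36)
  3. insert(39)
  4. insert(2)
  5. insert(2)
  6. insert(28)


insert(11) -> [11]
insert(36) -> [11, 36]
insert(39) -> [11, 36, 39]
insert(2) -> [2, 11, 39, 36]
insert(2) -> [2, 2, 39, 36, 11]
insert(28) -> [2, 2, 28, 36, 11, 39]

Final heap: [2, 2, 28, 36, 11, 39]


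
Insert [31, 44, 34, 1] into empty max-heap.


Insert 31: [31]
Insert 44: [44, 31]
Insert 34: [44, 31, 34]
Insert 1: [44, 31, 34, 1]

Final heap: [44, 31, 34, 1]


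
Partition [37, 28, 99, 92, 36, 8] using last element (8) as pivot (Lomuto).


Pivot: 8
Place pivot at 0: [8, 28, 99, 92, 36, 37]

Partitioned: [8, 28, 99, 92, 36, 37]


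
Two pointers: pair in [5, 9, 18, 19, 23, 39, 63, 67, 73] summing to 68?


lo=0(5)+hi=8(73)=78
lo=0(5)+hi=7(67)=72
lo=0(5)+hi=6(63)=68

Yes: 5+63=68


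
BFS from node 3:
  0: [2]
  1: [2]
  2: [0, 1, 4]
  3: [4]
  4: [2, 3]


Visit 3, enqueue [4]
Visit 4, enqueue [2]
Visit 2, enqueue [0, 1]
Visit 0, enqueue []
Visit 1, enqueue []

BFS order: [3, 4, 2, 0, 1]


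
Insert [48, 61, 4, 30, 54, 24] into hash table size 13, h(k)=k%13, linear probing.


Insert 48: h=9 -> slot 9
Insert 61: h=9, 1 probes -> slot 10
Insert 4: h=4 -> slot 4
Insert 30: h=4, 1 probes -> slot 5
Insert 54: h=2 -> slot 2
Insert 24: h=11 -> slot 11

Table: [None, None, 54, None, 4, 30, None, None, None, 48, 61, 24, None]


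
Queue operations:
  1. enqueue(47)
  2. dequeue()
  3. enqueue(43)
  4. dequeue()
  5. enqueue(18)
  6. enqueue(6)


enqueue(47) -> [47]
dequeue()->47, []
enqueue(43) -> [43]
dequeue()->43, []
enqueue(18) -> [18]
enqueue(6) -> [18, 6]

Final queue: [18, 6]


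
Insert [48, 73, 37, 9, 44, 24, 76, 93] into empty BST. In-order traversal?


Insert 48: root
Insert 73: R from 48
Insert 37: L from 48
Insert 9: L from 48 -> L from 37
Insert 44: L from 48 -> R from 37
Insert 24: L from 48 -> L from 37 -> R from 9
Insert 76: R from 48 -> R from 73
Insert 93: R from 48 -> R from 73 -> R from 76

In-order: [9, 24, 37, 44, 48, 73, 76, 93]


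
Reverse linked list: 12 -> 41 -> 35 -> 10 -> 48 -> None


Step 1: curr=12, set curr.next=prev(None) | reversed so far: 12
Step 2: curr=41, set curr.next=prev(12) | reversed so far: 41 -> 12
Step 3: curr=35, set curr.next=prev(41) | reversed so far: 35 -> 41 -> 12
Step 4: curr=10, set curr.next=prev(35) | reversed so far: 10 -> 35 -> 41 -> 12
Step 5: curr=48, set curr.next=prev(10) | reversed so far: 48 -> 10 -> 35 -> 41 -> 12

48 -> 10 -> 35 -> 41 -> 12 -> None


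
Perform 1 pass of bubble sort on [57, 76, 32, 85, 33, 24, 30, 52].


Initial: [57, 76, 32, 85, 33, 24, 30, 52]
Pass 1: [57, 32, 76, 33, 24, 30, 52, 85] (5 swaps)

After 1 pass: [57, 32, 76, 33, 24, 30, 52, 85]


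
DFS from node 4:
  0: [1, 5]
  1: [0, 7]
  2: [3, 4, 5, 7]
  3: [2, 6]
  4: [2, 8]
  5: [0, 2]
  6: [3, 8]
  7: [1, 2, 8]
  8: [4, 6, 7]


Visit 4, push [8, 2]
Visit 2, push [7, 5, 3]
Visit 3, push [6]
Visit 6, push [8]
Visit 8, push [7]
Visit 7, push [1]
Visit 1, push [0]
Visit 0, push [5]
Visit 5, push []

DFS order: [4, 2, 3, 6, 8, 7, 1, 0, 5]


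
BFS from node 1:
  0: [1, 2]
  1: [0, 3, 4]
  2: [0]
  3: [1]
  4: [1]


Visit 1, enqueue [0, 3, 4]
Visit 0, enqueue [2]
Visit 3, enqueue []
Visit 4, enqueue []
Visit 2, enqueue []

BFS order: [1, 0, 3, 4, 2]


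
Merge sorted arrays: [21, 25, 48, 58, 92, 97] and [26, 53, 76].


Take 21 from A
Take 25 from A
Take 26 from B
Take 48 from A
Take 53 from B
Take 58 from A
Take 76 from B

Merged: [21, 25, 26, 48, 53, 58, 76, 92, 97]


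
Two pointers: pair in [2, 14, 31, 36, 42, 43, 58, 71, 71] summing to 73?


lo=0(2)+hi=8(71)=73

Yes: 2+71=73


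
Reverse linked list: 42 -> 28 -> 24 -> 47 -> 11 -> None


Step 1: curr=42, set curr.next=prev(None) | reversed so far: 42
Step 2: curr=28, set curr.next=prev(42) | reversed so far: 28 -> 42
Step 3: curr=24, set curr.next=prev(28) | reversed so far: 24 -> 28 -> 42
Step 4: curr=47, set curr.next=prev(24) | reversed so far: 47 -> 24 -> 28 -> 42
Step 5: curr=11, set curr.next=prev(47) | reversed so far: 11 -> 47 -> 24 -> 28 -> 42

11 -> 47 -> 24 -> 28 -> 42 -> None


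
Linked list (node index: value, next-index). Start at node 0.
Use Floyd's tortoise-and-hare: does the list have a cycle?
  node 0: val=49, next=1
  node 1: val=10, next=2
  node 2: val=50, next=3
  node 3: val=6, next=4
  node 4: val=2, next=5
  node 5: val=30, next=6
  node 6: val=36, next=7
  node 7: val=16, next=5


Floyd's tortoise (slow, +1) and hare (fast, +2):
  init: slow=0, fast=0
  step 1: slow=1, fast=2
  step 2: slow=2, fast=4
  step 3: slow=3, fast=6
  step 4: slow=4, fast=5
  step 5: slow=5, fast=7
  step 6: slow=6, fast=6
  slow == fast at node 6: cycle detected

Cycle: yes


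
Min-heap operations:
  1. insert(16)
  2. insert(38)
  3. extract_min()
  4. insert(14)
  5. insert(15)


insert(16) -> [16]
insert(38) -> [16, 38]
extract_min()->16, [38]
insert(14) -> [14, 38]
insert(15) -> [14, 38, 15]

Final heap: [14, 38, 15]


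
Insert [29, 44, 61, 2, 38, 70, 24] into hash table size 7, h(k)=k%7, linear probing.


Insert 29: h=1 -> slot 1
Insert 44: h=2 -> slot 2
Insert 61: h=5 -> slot 5
Insert 2: h=2, 1 probes -> slot 3
Insert 38: h=3, 1 probes -> slot 4
Insert 70: h=0 -> slot 0
Insert 24: h=3, 3 probes -> slot 6

Table: [70, 29, 44, 2, 38, 61, 24]


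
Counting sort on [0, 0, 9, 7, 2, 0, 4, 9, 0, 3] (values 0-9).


Input: [0, 0, 9, 7, 2, 0, 4, 9, 0, 3]
Counts: [4, 0, 1, 1, 1, 0, 0, 1, 0, 2]

Sorted: [0, 0, 0, 0, 2, 3, 4, 7, 9, 9]


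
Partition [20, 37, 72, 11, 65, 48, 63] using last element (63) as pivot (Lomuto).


Pivot: 63
  20 <= 63: advance i (no swap)
  37 <= 63: advance i (no swap)
  11 <= 63: swap -> [20, 37, 11, 72, 65, 48, 63]
  48 <= 63: swap -> [20, 37, 11, 48, 65, 72, 63]
Place pivot at 4: [20, 37, 11, 48, 63, 72, 65]

Partitioned: [20, 37, 11, 48, 63, 72, 65]


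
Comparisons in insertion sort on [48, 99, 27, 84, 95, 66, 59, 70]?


Algorithm: insertion sort
Input: [48, 99, 27, 84, 95, 66, 59, 70]
Sorted: [27, 48, 59, 66, 70, 84, 95, 99]

20


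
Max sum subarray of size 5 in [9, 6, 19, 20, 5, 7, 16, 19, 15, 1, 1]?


[0:5]: 59
[1:6]: 57
[2:7]: 67
[3:8]: 67
[4:9]: 62
[5:10]: 58
[6:11]: 52

Max: 67 at [2:7]


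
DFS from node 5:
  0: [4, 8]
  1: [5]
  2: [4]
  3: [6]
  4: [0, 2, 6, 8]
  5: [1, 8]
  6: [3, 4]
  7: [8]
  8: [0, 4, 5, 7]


Visit 5, push [8, 1]
Visit 1, push []
Visit 8, push [7, 4, 0]
Visit 0, push [4]
Visit 4, push [6, 2]
Visit 2, push []
Visit 6, push [3]
Visit 3, push []
Visit 7, push []

DFS order: [5, 1, 8, 0, 4, 2, 6, 3, 7]


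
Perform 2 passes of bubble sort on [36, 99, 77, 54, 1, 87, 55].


Initial: [36, 99, 77, 54, 1, 87, 55]
Pass 1: [36, 77, 54, 1, 87, 55, 99] (5 swaps)
Pass 2: [36, 54, 1, 77, 55, 87, 99] (3 swaps)

After 2 passes: [36, 54, 1, 77, 55, 87, 99]


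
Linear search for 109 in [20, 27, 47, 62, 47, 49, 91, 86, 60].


i=0: 20!=109
i=1: 27!=109
i=2: 47!=109
i=3: 62!=109
i=4: 47!=109
i=5: 49!=109
i=6: 91!=109
i=7: 86!=109
i=8: 60!=109

Not found, 9 comps


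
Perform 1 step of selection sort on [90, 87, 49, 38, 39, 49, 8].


Initial: [90, 87, 49, 38, 39, 49, 8]
Step 1: min=8 at 6
  Swap: [8, 87, 49, 38, 39, 49, 90]

After 1 step: [8, 87, 49, 38, 39, 49, 90]


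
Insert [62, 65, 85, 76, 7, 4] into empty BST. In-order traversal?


Insert 62: root
Insert 65: R from 62
Insert 85: R from 62 -> R from 65
Insert 76: R from 62 -> R from 65 -> L from 85
Insert 7: L from 62
Insert 4: L from 62 -> L from 7

In-order: [4, 7, 62, 65, 76, 85]


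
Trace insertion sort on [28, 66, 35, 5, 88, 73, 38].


Initial: [28, 66, 35, 5, 88, 73, 38]
Insert 66: [28, 66, 35, 5, 88, 73, 38]
Insert 35: [28, 35, 66, 5, 88, 73, 38]
Insert 5: [5, 28, 35, 66, 88, 73, 38]
Insert 88: [5, 28, 35, 66, 88, 73, 38]
Insert 73: [5, 28, 35, 66, 73, 88, 38]
Insert 38: [5, 28, 35, 38, 66, 73, 88]

Sorted: [5, 28, 35, 38, 66, 73, 88]


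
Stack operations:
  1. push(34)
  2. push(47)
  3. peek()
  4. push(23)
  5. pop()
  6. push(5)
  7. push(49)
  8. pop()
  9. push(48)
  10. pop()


push(34) -> [34]
push(47) -> [34, 47]
peek()->47
push(23) -> [34, 47, 23]
pop()->23, [34, 47]
push(5) -> [34, 47, 5]
push(49) -> [34, 47, 5, 49]
pop()->49, [34, 47, 5]
push(48) -> [34, 47, 5, 48]
pop()->48, [34, 47, 5]

Final stack: [34, 47, 5]


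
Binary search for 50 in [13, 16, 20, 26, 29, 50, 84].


Step 1: lo=0, hi=6, mid=3, val=26
Step 2: lo=4, hi=6, mid=5, val=50

Found at index 5


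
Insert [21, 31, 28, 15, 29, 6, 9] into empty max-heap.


Insert 21: [21]
Insert 31: [31, 21]
Insert 28: [31, 21, 28]
Insert 15: [31, 21, 28, 15]
Insert 29: [31, 29, 28, 15, 21]
Insert 6: [31, 29, 28, 15, 21, 6]
Insert 9: [31, 29, 28, 15, 21, 6, 9]

Final heap: [31, 29, 28, 15, 21, 6, 9]


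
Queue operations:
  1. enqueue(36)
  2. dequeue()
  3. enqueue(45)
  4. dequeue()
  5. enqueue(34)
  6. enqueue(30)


enqueue(36) -> [36]
dequeue()->36, []
enqueue(45) -> [45]
dequeue()->45, []
enqueue(34) -> [34]
enqueue(30) -> [34, 30]

Final queue: [34, 30]


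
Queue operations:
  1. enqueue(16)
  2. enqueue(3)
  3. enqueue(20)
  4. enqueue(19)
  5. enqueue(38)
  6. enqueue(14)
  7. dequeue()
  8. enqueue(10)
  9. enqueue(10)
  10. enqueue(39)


enqueue(16) -> [16]
enqueue(3) -> [16, 3]
enqueue(20) -> [16, 3, 20]
enqueue(19) -> [16, 3, 20, 19]
enqueue(38) -> [16, 3, 20, 19, 38]
enqueue(14) -> [16, 3, 20, 19, 38, 14]
dequeue()->16, [3, 20, 19, 38, 14]
enqueue(10) -> [3, 20, 19, 38, 14, 10]
enqueue(10) -> [3, 20, 19, 38, 14, 10, 10]
enqueue(39) -> [3, 20, 19, 38, 14, 10, 10, 39]

Final queue: [3, 20, 19, 38, 14, 10, 10, 39]


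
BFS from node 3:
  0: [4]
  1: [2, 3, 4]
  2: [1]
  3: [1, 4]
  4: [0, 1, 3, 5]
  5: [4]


Visit 3, enqueue [1, 4]
Visit 1, enqueue [2]
Visit 4, enqueue [0, 5]
Visit 2, enqueue []
Visit 0, enqueue []
Visit 5, enqueue []

BFS order: [3, 1, 4, 2, 0, 5]


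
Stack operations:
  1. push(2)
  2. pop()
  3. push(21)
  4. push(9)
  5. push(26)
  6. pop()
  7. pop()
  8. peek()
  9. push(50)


push(2) -> [2]
pop()->2, []
push(21) -> [21]
push(9) -> [21, 9]
push(26) -> [21, 9, 26]
pop()->26, [21, 9]
pop()->9, [21]
peek()->21
push(50) -> [21, 50]

Final stack: [21, 50]


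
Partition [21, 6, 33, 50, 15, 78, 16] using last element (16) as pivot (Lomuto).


Pivot: 16
  6 <= 16: swap -> [6, 21, 33, 50, 15, 78, 16]
  15 <= 16: swap -> [6, 15, 33, 50, 21, 78, 16]
Place pivot at 2: [6, 15, 16, 50, 21, 78, 33]

Partitioned: [6, 15, 16, 50, 21, 78, 33]


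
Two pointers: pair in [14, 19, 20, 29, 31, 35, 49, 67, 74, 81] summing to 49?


lo=0(14)+hi=9(81)=95
lo=0(14)+hi=8(74)=88
lo=0(14)+hi=7(67)=81
lo=0(14)+hi=6(49)=63
lo=0(14)+hi=5(35)=49

Yes: 14+35=49


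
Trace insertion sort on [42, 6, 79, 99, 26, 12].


Initial: [42, 6, 79, 99, 26, 12]
Insert 6: [6, 42, 79, 99, 26, 12]
Insert 79: [6, 42, 79, 99, 26, 12]
Insert 99: [6, 42, 79, 99, 26, 12]
Insert 26: [6, 26, 42, 79, 99, 12]
Insert 12: [6, 12, 26, 42, 79, 99]

Sorted: [6, 12, 26, 42, 79, 99]


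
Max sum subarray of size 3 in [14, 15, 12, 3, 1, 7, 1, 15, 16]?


[0:3]: 41
[1:4]: 30
[2:5]: 16
[3:6]: 11
[4:7]: 9
[5:8]: 23
[6:9]: 32

Max: 41 at [0:3]


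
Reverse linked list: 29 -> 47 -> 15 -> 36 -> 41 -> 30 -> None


Step 1: curr=29, set curr.next=prev(None) | reversed so far: 29
Step 2: curr=47, set curr.next=prev(29) | reversed so far: 47 -> 29
Step 3: curr=15, set curr.next=prev(47) | reversed so far: 15 -> 47 -> 29
Step 4: curr=36, set curr.next=prev(15) | reversed so far: 36 -> 15 -> 47 -> 29
Step 5: curr=41, set curr.next=prev(36) | reversed so far: 41 -> 36 -> 15 -> 47 -> 29
Step 6: curr=30, set curr.next=prev(41) | reversed so far: 30 -> 41 -> 36 -> 15 -> 47 -> 29

30 -> 41 -> 36 -> 15 -> 47 -> 29 -> None


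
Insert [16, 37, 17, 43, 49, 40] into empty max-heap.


Insert 16: [16]
Insert 37: [37, 16]
Insert 17: [37, 16, 17]
Insert 43: [43, 37, 17, 16]
Insert 49: [49, 43, 17, 16, 37]
Insert 40: [49, 43, 40, 16, 37, 17]

Final heap: [49, 43, 40, 16, 37, 17]


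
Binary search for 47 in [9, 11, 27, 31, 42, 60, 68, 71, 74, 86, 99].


Step 1: lo=0, hi=10, mid=5, val=60
Step 2: lo=0, hi=4, mid=2, val=27
Step 3: lo=3, hi=4, mid=3, val=31
Step 4: lo=4, hi=4, mid=4, val=42

Not found


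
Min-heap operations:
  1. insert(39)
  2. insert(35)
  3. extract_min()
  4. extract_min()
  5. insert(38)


insert(39) -> [39]
insert(35) -> [35, 39]
extract_min()->35, [39]
extract_min()->39, []
insert(38) -> [38]

Final heap: [38]


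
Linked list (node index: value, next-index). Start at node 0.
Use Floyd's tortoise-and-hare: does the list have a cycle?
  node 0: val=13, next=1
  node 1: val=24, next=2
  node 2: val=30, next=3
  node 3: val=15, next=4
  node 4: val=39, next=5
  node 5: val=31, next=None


Floyd's tortoise (slow, +1) and hare (fast, +2):
  init: slow=0, fast=0
  step 1: slow=1, fast=2
  step 2: slow=2, fast=4
  step 3: fast 4->5->None, no cycle

Cycle: no


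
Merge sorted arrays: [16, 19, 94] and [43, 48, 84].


Take 16 from A
Take 19 from A
Take 43 from B
Take 48 from B
Take 84 from B

Merged: [16, 19, 43, 48, 84, 94]


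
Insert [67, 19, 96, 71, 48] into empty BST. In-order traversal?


Insert 67: root
Insert 19: L from 67
Insert 96: R from 67
Insert 71: R from 67 -> L from 96
Insert 48: L from 67 -> R from 19

In-order: [19, 48, 67, 71, 96]


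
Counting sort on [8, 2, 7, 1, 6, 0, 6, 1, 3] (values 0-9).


Input: [8, 2, 7, 1, 6, 0, 6, 1, 3]
Counts: [1, 2, 1, 1, 0, 0, 2, 1, 1, 0]

Sorted: [0, 1, 1, 2, 3, 6, 6, 7, 8]


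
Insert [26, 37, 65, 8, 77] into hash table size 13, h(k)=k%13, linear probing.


Insert 26: h=0 -> slot 0
Insert 37: h=11 -> slot 11
Insert 65: h=0, 1 probes -> slot 1
Insert 8: h=8 -> slot 8
Insert 77: h=12 -> slot 12

Table: [26, 65, None, None, None, None, None, None, 8, None, None, 37, 77]


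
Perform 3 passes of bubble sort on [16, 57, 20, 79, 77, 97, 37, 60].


Initial: [16, 57, 20, 79, 77, 97, 37, 60]
Pass 1: [16, 20, 57, 77, 79, 37, 60, 97] (4 swaps)
Pass 2: [16, 20, 57, 77, 37, 60, 79, 97] (2 swaps)
Pass 3: [16, 20, 57, 37, 60, 77, 79, 97] (2 swaps)

After 3 passes: [16, 20, 57, 37, 60, 77, 79, 97]


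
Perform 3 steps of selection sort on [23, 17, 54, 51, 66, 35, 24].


Initial: [23, 17, 54, 51, 66, 35, 24]
Step 1: min=17 at 1
  Swap: [17, 23, 54, 51, 66, 35, 24]
Step 2: min=23 at 1
  Swap: [17, 23, 54, 51, 66, 35, 24]
Step 3: min=24 at 6
  Swap: [17, 23, 24, 51, 66, 35, 54]

After 3 steps: [17, 23, 24, 51, 66, 35, 54]


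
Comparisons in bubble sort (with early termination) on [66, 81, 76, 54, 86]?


Algorithm: bubble sort (with early termination)
Input: [66, 81, 76, 54, 86]
Sorted: [54, 66, 76, 81, 86]

10


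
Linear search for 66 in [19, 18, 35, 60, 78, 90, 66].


i=0: 19!=66
i=1: 18!=66
i=2: 35!=66
i=3: 60!=66
i=4: 78!=66
i=5: 90!=66
i=6: 66==66 found!

Found at 6, 7 comps


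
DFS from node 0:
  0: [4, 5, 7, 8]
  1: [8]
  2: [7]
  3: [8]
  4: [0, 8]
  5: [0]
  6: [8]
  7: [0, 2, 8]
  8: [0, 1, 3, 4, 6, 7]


Visit 0, push [8, 7, 5, 4]
Visit 4, push [8]
Visit 8, push [7, 6, 3, 1]
Visit 1, push []
Visit 3, push []
Visit 6, push []
Visit 7, push [2]
Visit 2, push []
Visit 5, push []

DFS order: [0, 4, 8, 1, 3, 6, 7, 2, 5]


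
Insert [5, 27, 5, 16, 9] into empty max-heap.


Insert 5: [5]
Insert 27: [27, 5]
Insert 5: [27, 5, 5]
Insert 16: [27, 16, 5, 5]
Insert 9: [27, 16, 5, 5, 9]

Final heap: [27, 16, 5, 5, 9]


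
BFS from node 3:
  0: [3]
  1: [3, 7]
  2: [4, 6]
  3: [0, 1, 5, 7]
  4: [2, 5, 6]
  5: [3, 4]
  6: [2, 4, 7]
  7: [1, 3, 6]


Visit 3, enqueue [0, 1, 5, 7]
Visit 0, enqueue []
Visit 1, enqueue []
Visit 5, enqueue [4]
Visit 7, enqueue [6]
Visit 4, enqueue [2]
Visit 6, enqueue []
Visit 2, enqueue []

BFS order: [3, 0, 1, 5, 7, 4, 6, 2]


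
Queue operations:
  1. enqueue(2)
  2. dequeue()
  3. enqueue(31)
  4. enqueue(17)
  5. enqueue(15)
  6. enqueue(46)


enqueue(2) -> [2]
dequeue()->2, []
enqueue(31) -> [31]
enqueue(17) -> [31, 17]
enqueue(15) -> [31, 17, 15]
enqueue(46) -> [31, 17, 15, 46]

Final queue: [31, 17, 15, 46]


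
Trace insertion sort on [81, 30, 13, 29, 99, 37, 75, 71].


Initial: [81, 30, 13, 29, 99, 37, 75, 71]
Insert 30: [30, 81, 13, 29, 99, 37, 75, 71]
Insert 13: [13, 30, 81, 29, 99, 37, 75, 71]
Insert 29: [13, 29, 30, 81, 99, 37, 75, 71]
Insert 99: [13, 29, 30, 81, 99, 37, 75, 71]
Insert 37: [13, 29, 30, 37, 81, 99, 75, 71]
Insert 75: [13, 29, 30, 37, 75, 81, 99, 71]
Insert 71: [13, 29, 30, 37, 71, 75, 81, 99]

Sorted: [13, 29, 30, 37, 71, 75, 81, 99]


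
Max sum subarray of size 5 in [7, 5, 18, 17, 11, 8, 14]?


[0:5]: 58
[1:6]: 59
[2:7]: 68

Max: 68 at [2:7]


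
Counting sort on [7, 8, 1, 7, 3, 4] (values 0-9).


Input: [7, 8, 1, 7, 3, 4]
Counts: [0, 1, 0, 1, 1, 0, 0, 2, 1, 0]

Sorted: [1, 3, 4, 7, 7, 8]


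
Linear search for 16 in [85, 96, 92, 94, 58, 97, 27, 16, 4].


i=0: 85!=16
i=1: 96!=16
i=2: 92!=16
i=3: 94!=16
i=4: 58!=16
i=5: 97!=16
i=6: 27!=16
i=7: 16==16 found!

Found at 7, 8 comps


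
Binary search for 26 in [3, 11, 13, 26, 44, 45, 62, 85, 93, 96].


Step 1: lo=0, hi=9, mid=4, val=44
Step 2: lo=0, hi=3, mid=1, val=11
Step 3: lo=2, hi=3, mid=2, val=13
Step 4: lo=3, hi=3, mid=3, val=26

Found at index 3


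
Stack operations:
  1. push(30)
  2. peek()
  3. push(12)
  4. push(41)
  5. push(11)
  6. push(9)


push(30) -> [30]
peek()->30
push(12) -> [30, 12]
push(41) -> [30, 12, 41]
push(11) -> [30, 12, 41, 11]
push(9) -> [30, 12, 41, 11, 9]

Final stack: [30, 12, 41, 11, 9]


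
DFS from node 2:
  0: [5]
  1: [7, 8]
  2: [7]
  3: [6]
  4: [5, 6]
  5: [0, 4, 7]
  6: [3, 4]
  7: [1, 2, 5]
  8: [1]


Visit 2, push [7]
Visit 7, push [5, 1]
Visit 1, push [8]
Visit 8, push []
Visit 5, push [4, 0]
Visit 0, push []
Visit 4, push [6]
Visit 6, push [3]
Visit 3, push []

DFS order: [2, 7, 1, 8, 5, 0, 4, 6, 3]


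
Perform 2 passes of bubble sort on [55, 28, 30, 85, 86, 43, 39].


Initial: [55, 28, 30, 85, 86, 43, 39]
Pass 1: [28, 30, 55, 85, 43, 39, 86] (4 swaps)
Pass 2: [28, 30, 55, 43, 39, 85, 86] (2 swaps)

After 2 passes: [28, 30, 55, 43, 39, 85, 86]


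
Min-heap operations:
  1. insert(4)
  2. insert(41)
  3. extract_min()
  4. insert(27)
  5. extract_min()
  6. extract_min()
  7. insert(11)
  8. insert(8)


insert(4) -> [4]
insert(41) -> [4, 41]
extract_min()->4, [41]
insert(27) -> [27, 41]
extract_min()->27, [41]
extract_min()->41, []
insert(11) -> [11]
insert(8) -> [8, 11]

Final heap: [8, 11]


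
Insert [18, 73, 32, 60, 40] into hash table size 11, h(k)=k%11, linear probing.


Insert 18: h=7 -> slot 7
Insert 73: h=7, 1 probes -> slot 8
Insert 32: h=10 -> slot 10
Insert 60: h=5 -> slot 5
Insert 40: h=7, 2 probes -> slot 9

Table: [None, None, None, None, None, 60, None, 18, 73, 40, 32]


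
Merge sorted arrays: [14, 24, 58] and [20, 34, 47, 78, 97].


Take 14 from A
Take 20 from B
Take 24 from A
Take 34 from B
Take 47 from B
Take 58 from A

Merged: [14, 20, 24, 34, 47, 58, 78, 97]


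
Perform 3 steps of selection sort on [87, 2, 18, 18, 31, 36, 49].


Initial: [87, 2, 18, 18, 31, 36, 49]
Step 1: min=2 at 1
  Swap: [2, 87, 18, 18, 31, 36, 49]
Step 2: min=18 at 2
  Swap: [2, 18, 87, 18, 31, 36, 49]
Step 3: min=18 at 3
  Swap: [2, 18, 18, 87, 31, 36, 49]

After 3 steps: [2, 18, 18, 87, 31, 36, 49]


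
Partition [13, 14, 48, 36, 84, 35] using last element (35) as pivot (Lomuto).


Pivot: 35
  13 <= 35: advance i (no swap)
  14 <= 35: advance i (no swap)
Place pivot at 2: [13, 14, 35, 36, 84, 48]

Partitioned: [13, 14, 35, 36, 84, 48]


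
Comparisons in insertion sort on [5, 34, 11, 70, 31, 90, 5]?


Algorithm: insertion sort
Input: [5, 34, 11, 70, 31, 90, 5]
Sorted: [5, 5, 11, 31, 34, 70, 90]

14


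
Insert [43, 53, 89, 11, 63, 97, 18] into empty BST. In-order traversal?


Insert 43: root
Insert 53: R from 43
Insert 89: R from 43 -> R from 53
Insert 11: L from 43
Insert 63: R from 43 -> R from 53 -> L from 89
Insert 97: R from 43 -> R from 53 -> R from 89
Insert 18: L from 43 -> R from 11

In-order: [11, 18, 43, 53, 63, 89, 97]


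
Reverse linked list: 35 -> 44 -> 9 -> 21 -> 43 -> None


Step 1: curr=35, set curr.next=prev(None) | reversed so far: 35
Step 2: curr=44, set curr.next=prev(35) | reversed so far: 44 -> 35
Step 3: curr=9, set curr.next=prev(44) | reversed so far: 9 -> 44 -> 35
Step 4: curr=21, set curr.next=prev(9) | reversed so far: 21 -> 9 -> 44 -> 35
Step 5: curr=43, set curr.next=prev(21) | reversed so far: 43 -> 21 -> 9 -> 44 -> 35

43 -> 21 -> 9 -> 44 -> 35 -> None


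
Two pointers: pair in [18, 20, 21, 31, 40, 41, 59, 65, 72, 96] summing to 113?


lo=0(18)+hi=9(96)=114
lo=0(18)+hi=8(72)=90
lo=1(20)+hi=8(72)=92
lo=2(21)+hi=8(72)=93
lo=3(31)+hi=8(72)=103
lo=4(40)+hi=8(72)=112
lo=5(41)+hi=8(72)=113

Yes: 41+72=113


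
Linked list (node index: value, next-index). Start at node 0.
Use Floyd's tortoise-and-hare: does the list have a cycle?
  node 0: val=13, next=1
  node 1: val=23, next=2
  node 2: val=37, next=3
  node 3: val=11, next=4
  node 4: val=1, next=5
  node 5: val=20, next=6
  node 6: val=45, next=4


Floyd's tortoise (slow, +1) and hare (fast, +2):
  init: slow=0, fast=0
  step 1: slow=1, fast=2
  step 2: slow=2, fast=4
  step 3: slow=3, fast=6
  step 4: slow=4, fast=5
  step 5: slow=5, fast=4
  step 6: slow=6, fast=6
  slow == fast at node 6: cycle detected

Cycle: yes


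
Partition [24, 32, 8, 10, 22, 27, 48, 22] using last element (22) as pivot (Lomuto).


Pivot: 22
  8 <= 22: swap -> [8, 32, 24, 10, 22, 27, 48, 22]
  10 <= 22: swap -> [8, 10, 24, 32, 22, 27, 48, 22]
  22 <= 22: swap -> [8, 10, 22, 32, 24, 27, 48, 22]
Place pivot at 3: [8, 10, 22, 22, 24, 27, 48, 32]

Partitioned: [8, 10, 22, 22, 24, 27, 48, 32]


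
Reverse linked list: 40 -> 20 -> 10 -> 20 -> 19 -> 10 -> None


Step 1: curr=40, set curr.next=prev(None) | reversed so far: 40
Step 2: curr=20, set curr.next=prev(40) | reversed so far: 20 -> 40
Step 3: curr=10, set curr.next=prev(20) | reversed so far: 10 -> 20 -> 40
Step 4: curr=20, set curr.next=prev(10) | reversed so far: 20 -> 10 -> 20 -> 40
Step 5: curr=19, set curr.next=prev(20) | reversed so far: 19 -> 20 -> 10 -> 20 -> 40
Step 6: curr=10, set curr.next=prev(19) | reversed so far: 10 -> 19 -> 20 -> 10 -> 20 -> 40

10 -> 19 -> 20 -> 10 -> 20 -> 40 -> None


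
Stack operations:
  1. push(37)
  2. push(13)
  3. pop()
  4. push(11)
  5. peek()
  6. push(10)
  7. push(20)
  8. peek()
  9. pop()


push(37) -> [37]
push(13) -> [37, 13]
pop()->13, [37]
push(11) -> [37, 11]
peek()->11
push(10) -> [37, 11, 10]
push(20) -> [37, 11, 10, 20]
peek()->20
pop()->20, [37, 11, 10]

Final stack: [37, 11, 10]


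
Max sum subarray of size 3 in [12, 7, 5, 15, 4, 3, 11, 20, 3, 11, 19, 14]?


[0:3]: 24
[1:4]: 27
[2:5]: 24
[3:6]: 22
[4:7]: 18
[5:8]: 34
[6:9]: 34
[7:10]: 34
[8:11]: 33
[9:12]: 44

Max: 44 at [9:12]


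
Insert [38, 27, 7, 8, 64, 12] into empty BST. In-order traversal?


Insert 38: root
Insert 27: L from 38
Insert 7: L from 38 -> L from 27
Insert 8: L from 38 -> L from 27 -> R from 7
Insert 64: R from 38
Insert 12: L from 38 -> L from 27 -> R from 7 -> R from 8

In-order: [7, 8, 12, 27, 38, 64]


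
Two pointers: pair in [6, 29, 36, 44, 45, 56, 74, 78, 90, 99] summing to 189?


lo=0(6)+hi=9(99)=105
lo=1(29)+hi=9(99)=128
lo=2(36)+hi=9(99)=135
lo=3(44)+hi=9(99)=143
lo=4(45)+hi=9(99)=144
lo=5(56)+hi=9(99)=155
lo=6(74)+hi=9(99)=173
lo=7(78)+hi=9(99)=177
lo=8(90)+hi=9(99)=189

Yes: 90+99=189


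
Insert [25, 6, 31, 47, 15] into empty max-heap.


Insert 25: [25]
Insert 6: [25, 6]
Insert 31: [31, 6, 25]
Insert 47: [47, 31, 25, 6]
Insert 15: [47, 31, 25, 6, 15]

Final heap: [47, 31, 25, 6, 15]


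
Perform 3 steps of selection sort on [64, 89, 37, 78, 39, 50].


Initial: [64, 89, 37, 78, 39, 50]
Step 1: min=37 at 2
  Swap: [37, 89, 64, 78, 39, 50]
Step 2: min=39 at 4
  Swap: [37, 39, 64, 78, 89, 50]
Step 3: min=50 at 5
  Swap: [37, 39, 50, 78, 89, 64]

After 3 steps: [37, 39, 50, 78, 89, 64]


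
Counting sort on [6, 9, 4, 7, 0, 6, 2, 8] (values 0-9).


Input: [6, 9, 4, 7, 0, 6, 2, 8]
Counts: [1, 0, 1, 0, 1, 0, 2, 1, 1, 1]

Sorted: [0, 2, 4, 6, 6, 7, 8, 9]


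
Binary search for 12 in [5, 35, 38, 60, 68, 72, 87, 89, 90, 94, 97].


Step 1: lo=0, hi=10, mid=5, val=72
Step 2: lo=0, hi=4, mid=2, val=38
Step 3: lo=0, hi=1, mid=0, val=5
Step 4: lo=1, hi=1, mid=1, val=35

Not found


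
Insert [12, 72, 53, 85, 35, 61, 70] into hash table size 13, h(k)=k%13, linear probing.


Insert 12: h=12 -> slot 12
Insert 72: h=7 -> slot 7
Insert 53: h=1 -> slot 1
Insert 85: h=7, 1 probes -> slot 8
Insert 35: h=9 -> slot 9
Insert 61: h=9, 1 probes -> slot 10
Insert 70: h=5 -> slot 5

Table: [None, 53, None, None, None, 70, None, 72, 85, 35, 61, None, 12]


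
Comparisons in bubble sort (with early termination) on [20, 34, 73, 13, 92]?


Algorithm: bubble sort (with early termination)
Input: [20, 34, 73, 13, 92]
Sorted: [13, 20, 34, 73, 92]

10


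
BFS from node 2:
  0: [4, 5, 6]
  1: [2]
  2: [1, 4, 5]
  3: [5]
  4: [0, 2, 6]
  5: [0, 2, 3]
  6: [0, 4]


Visit 2, enqueue [1, 4, 5]
Visit 1, enqueue []
Visit 4, enqueue [0, 6]
Visit 5, enqueue [3]
Visit 0, enqueue []
Visit 6, enqueue []
Visit 3, enqueue []

BFS order: [2, 1, 4, 5, 0, 6, 3]


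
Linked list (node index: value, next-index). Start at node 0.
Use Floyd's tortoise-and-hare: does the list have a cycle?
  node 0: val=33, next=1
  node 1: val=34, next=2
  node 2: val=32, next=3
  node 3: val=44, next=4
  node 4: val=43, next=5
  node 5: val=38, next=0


Floyd's tortoise (slow, +1) and hare (fast, +2):
  init: slow=0, fast=0
  step 1: slow=1, fast=2
  step 2: slow=2, fast=4
  step 3: slow=3, fast=0
  step 4: slow=4, fast=2
  step 5: slow=5, fast=4
  step 6: slow=0, fast=0
  slow == fast at node 0: cycle detected

Cycle: yes


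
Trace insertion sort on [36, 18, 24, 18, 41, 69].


Initial: [36, 18, 24, 18, 41, 69]
Insert 18: [18, 36, 24, 18, 41, 69]
Insert 24: [18, 24, 36, 18, 41, 69]
Insert 18: [18, 18, 24, 36, 41, 69]
Insert 41: [18, 18, 24, 36, 41, 69]
Insert 69: [18, 18, 24, 36, 41, 69]

Sorted: [18, 18, 24, 36, 41, 69]


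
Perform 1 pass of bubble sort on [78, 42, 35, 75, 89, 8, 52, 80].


Initial: [78, 42, 35, 75, 89, 8, 52, 80]
Pass 1: [42, 35, 75, 78, 8, 52, 80, 89] (6 swaps)

After 1 pass: [42, 35, 75, 78, 8, 52, 80, 89]


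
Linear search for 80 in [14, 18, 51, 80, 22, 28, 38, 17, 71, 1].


i=0: 14!=80
i=1: 18!=80
i=2: 51!=80
i=3: 80==80 found!

Found at 3, 4 comps


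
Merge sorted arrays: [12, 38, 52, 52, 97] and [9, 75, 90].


Take 9 from B
Take 12 from A
Take 38 from A
Take 52 from A
Take 52 from A
Take 75 from B
Take 90 from B

Merged: [9, 12, 38, 52, 52, 75, 90, 97]


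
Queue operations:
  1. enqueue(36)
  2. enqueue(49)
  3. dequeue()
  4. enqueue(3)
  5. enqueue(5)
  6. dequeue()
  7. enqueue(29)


enqueue(36) -> [36]
enqueue(49) -> [36, 49]
dequeue()->36, [49]
enqueue(3) -> [49, 3]
enqueue(5) -> [49, 3, 5]
dequeue()->49, [3, 5]
enqueue(29) -> [3, 5, 29]

Final queue: [3, 5, 29]


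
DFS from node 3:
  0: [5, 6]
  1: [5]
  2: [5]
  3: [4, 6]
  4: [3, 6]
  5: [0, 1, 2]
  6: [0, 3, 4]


Visit 3, push [6, 4]
Visit 4, push [6]
Visit 6, push [0]
Visit 0, push [5]
Visit 5, push [2, 1]
Visit 1, push []
Visit 2, push []

DFS order: [3, 4, 6, 0, 5, 1, 2]


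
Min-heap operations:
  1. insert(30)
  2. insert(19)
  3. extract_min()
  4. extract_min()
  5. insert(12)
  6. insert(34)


insert(30) -> [30]
insert(19) -> [19, 30]
extract_min()->19, [30]
extract_min()->30, []
insert(12) -> [12]
insert(34) -> [12, 34]

Final heap: [12, 34]


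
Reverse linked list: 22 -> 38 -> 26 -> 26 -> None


Step 1: curr=22, set curr.next=prev(None) | reversed so far: 22
Step 2: curr=38, set curr.next=prev(22) | reversed so far: 38 -> 22
Step 3: curr=26, set curr.next=prev(38) | reversed so far: 26 -> 38 -> 22
Step 4: curr=26, set curr.next=prev(26) | reversed so far: 26 -> 26 -> 38 -> 22

26 -> 26 -> 38 -> 22 -> None


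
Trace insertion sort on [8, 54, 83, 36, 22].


Initial: [8, 54, 83, 36, 22]
Insert 54: [8, 54, 83, 36, 22]
Insert 83: [8, 54, 83, 36, 22]
Insert 36: [8, 36, 54, 83, 22]
Insert 22: [8, 22, 36, 54, 83]

Sorted: [8, 22, 36, 54, 83]


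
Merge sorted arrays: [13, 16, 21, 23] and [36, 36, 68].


Take 13 from A
Take 16 from A
Take 21 from A
Take 23 from A

Merged: [13, 16, 21, 23, 36, 36, 68]


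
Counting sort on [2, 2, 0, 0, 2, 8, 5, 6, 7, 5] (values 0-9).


Input: [2, 2, 0, 0, 2, 8, 5, 6, 7, 5]
Counts: [2, 0, 3, 0, 0, 2, 1, 1, 1, 0]

Sorted: [0, 0, 2, 2, 2, 5, 5, 6, 7, 8]


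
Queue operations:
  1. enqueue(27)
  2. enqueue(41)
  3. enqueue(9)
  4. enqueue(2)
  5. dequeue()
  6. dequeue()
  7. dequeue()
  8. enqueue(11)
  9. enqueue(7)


enqueue(27) -> [27]
enqueue(41) -> [27, 41]
enqueue(9) -> [27, 41, 9]
enqueue(2) -> [27, 41, 9, 2]
dequeue()->27, [41, 9, 2]
dequeue()->41, [9, 2]
dequeue()->9, [2]
enqueue(11) -> [2, 11]
enqueue(7) -> [2, 11, 7]

Final queue: [2, 11, 7]


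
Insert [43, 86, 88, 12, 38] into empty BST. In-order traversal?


Insert 43: root
Insert 86: R from 43
Insert 88: R from 43 -> R from 86
Insert 12: L from 43
Insert 38: L from 43 -> R from 12

In-order: [12, 38, 43, 86, 88]


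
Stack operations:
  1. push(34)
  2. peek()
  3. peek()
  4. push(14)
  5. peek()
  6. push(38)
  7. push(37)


push(34) -> [34]
peek()->34
peek()->34
push(14) -> [34, 14]
peek()->14
push(38) -> [34, 14, 38]
push(37) -> [34, 14, 38, 37]

Final stack: [34, 14, 38, 37]


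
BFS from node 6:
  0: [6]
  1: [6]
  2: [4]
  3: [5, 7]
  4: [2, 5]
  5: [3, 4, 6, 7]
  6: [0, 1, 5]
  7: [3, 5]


Visit 6, enqueue [0, 1, 5]
Visit 0, enqueue []
Visit 1, enqueue []
Visit 5, enqueue [3, 4, 7]
Visit 3, enqueue []
Visit 4, enqueue [2]
Visit 7, enqueue []
Visit 2, enqueue []

BFS order: [6, 0, 1, 5, 3, 4, 7, 2]


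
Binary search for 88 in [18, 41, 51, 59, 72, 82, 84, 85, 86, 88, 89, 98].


Step 1: lo=0, hi=11, mid=5, val=82
Step 2: lo=6, hi=11, mid=8, val=86
Step 3: lo=9, hi=11, mid=10, val=89
Step 4: lo=9, hi=9, mid=9, val=88

Found at index 9


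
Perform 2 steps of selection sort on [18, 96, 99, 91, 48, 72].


Initial: [18, 96, 99, 91, 48, 72]
Step 1: min=18 at 0
  Swap: [18, 96, 99, 91, 48, 72]
Step 2: min=48 at 4
  Swap: [18, 48, 99, 91, 96, 72]

After 2 steps: [18, 48, 99, 91, 96, 72]


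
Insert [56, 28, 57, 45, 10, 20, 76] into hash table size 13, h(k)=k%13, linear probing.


Insert 56: h=4 -> slot 4
Insert 28: h=2 -> slot 2
Insert 57: h=5 -> slot 5
Insert 45: h=6 -> slot 6
Insert 10: h=10 -> slot 10
Insert 20: h=7 -> slot 7
Insert 76: h=11 -> slot 11

Table: [None, None, 28, None, 56, 57, 45, 20, None, None, 10, 76, None]
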